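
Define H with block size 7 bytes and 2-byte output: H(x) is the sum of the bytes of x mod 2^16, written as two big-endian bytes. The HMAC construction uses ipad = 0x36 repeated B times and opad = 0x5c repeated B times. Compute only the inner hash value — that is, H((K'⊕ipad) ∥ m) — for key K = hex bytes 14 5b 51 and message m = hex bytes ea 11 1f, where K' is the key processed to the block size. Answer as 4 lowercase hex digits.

02e8

Key hex bytes 14 5b 51 is 3 bytes ≤ B = 7; zero-pad to 7 bytes: K' = 14 5b 51 00 00 00 00.
K' ⊕ ipad = 22 6d 67 36 36 36 36.
Inner input = 22 6d 67 36 36 36 36 ∥ ea 11 1f.
Inner hash: sum = 34+109+103+54+54+54+54+234+17+31 = 744 → 02 e8.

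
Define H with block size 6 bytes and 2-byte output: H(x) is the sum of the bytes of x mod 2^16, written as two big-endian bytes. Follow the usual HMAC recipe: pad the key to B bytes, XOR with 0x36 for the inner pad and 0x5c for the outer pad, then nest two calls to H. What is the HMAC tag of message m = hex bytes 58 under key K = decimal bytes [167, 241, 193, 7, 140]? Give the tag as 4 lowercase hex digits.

0497

Key decimal bytes [167, 241, 193, 7, 140] = a7 f1 c1 07 8c is 5 bytes ≤ B = 6; zero-pad to 6 bytes: K' = a7 f1 c1 07 8c 00.
K' ⊕ ipad = 91 c7 f7 31 ba 36.  K' ⊕ opad = fb ad 9d 5b d0 5c.
Inner input = (K'⊕ipad) ∥ m = 91 c7 f7 31 ba 36 ∥ 58.
Inner hash: sum = 145+199+247+49+186+54+88 = 968 → 03 c8.
Outer input = (K'⊕opad) ∥ inner = fb ad 9d 5b d0 5c ∥ 03 c8.
Outer hash (tag): sum = 251+173+157+91+208+92+3+200 = 1175 → 04 97.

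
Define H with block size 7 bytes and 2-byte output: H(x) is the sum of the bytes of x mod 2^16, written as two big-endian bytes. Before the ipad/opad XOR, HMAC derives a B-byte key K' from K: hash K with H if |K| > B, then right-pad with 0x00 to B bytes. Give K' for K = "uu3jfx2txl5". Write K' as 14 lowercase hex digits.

04240000000000

|K| = 11 > B = 7, so first hash the key.
H(K): sum = 117+117+51+106+102+120+50+116+120+108+53 = 1060 → 04 24.
Zero-pad H(K) = 04 24 to 7 bytes: K' = 04 24 00 00 00 00 00.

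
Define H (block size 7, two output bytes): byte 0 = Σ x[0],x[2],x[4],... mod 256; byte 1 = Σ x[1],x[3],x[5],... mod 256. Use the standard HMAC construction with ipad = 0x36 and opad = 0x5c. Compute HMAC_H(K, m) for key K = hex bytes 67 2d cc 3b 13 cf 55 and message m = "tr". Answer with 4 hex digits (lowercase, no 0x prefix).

b8b0

Key hex bytes 67 2d cc 3b 13 cf 55 is exactly B = 7 bytes: K' = 67 2d cc 3b 13 cf 55.
K' ⊕ ipad = 51 1b fa 0d 25 f9 63.  K' ⊕ opad = 3b 71 90 67 4f 93 09.
Inner input = (K'⊕ipad) ∥ m = 51 1b fa 0d 25 f9 63 ∥ 74 72.
Inner hash: even-index sum = 581 mod 256 = 69; odd-index sum = 405 mod 256 = 149 → 45 95.
Outer input = (K'⊕opad) ∥ inner = 3b 71 90 67 4f 93 09 ∥ 45 95.
Outer hash (tag): even-index sum = 440 mod 256 = 184; odd-index sum = 432 mod 256 = 176 → b8 b0.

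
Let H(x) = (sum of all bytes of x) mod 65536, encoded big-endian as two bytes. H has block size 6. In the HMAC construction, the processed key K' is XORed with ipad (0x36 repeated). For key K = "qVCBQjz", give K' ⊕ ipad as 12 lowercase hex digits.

34b736363636

Key "qVCBQjz" = 71 56 43 42 51 6a 7a is 7 bytes > B = 6, so hash it first: H(key) = 02 81, then zero-pad to 6 bytes: K' = 02 81 00 00 00 00.
XOR each byte with 0x36: 02⊕36=34, 81⊕36=b7, 00⊕36=36, 00⊕36=36, 00⊕36=36, 00⊕36=36.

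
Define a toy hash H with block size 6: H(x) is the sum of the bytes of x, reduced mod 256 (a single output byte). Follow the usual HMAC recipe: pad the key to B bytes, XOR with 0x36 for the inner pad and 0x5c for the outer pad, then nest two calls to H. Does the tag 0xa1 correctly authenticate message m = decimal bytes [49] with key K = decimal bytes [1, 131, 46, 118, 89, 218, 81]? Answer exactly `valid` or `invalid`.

Key decimal bytes [1, 131, 46, 118, 89, 218, 81] = 01 83 2e 76 59 da 51 is 7 bytes > B = 6, so hash it first: H(key) = ac, then zero-pad to 6 bytes: K' = ac 00 00 00 00 00.
K' ⊕ ipad = 9a 36 36 36 36 36; K' ⊕ opad = f0 5c 5c 5c 5c 5c.
Inner hash: sum = 154+54+54+54+54+54+49 = 473; mod 256 = 217 → d9.
Outer hash (recomputed tag): sum = 240+92+92+92+92+92+217 = 917; mod 256 = 149 → 95.
Recomputed tag = 95; claimed = a1 → mismatch.

invalid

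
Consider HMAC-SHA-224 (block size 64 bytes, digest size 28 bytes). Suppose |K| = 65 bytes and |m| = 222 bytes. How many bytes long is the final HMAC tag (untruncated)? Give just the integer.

28

The tag is one SHA-224 digest: 28 bytes.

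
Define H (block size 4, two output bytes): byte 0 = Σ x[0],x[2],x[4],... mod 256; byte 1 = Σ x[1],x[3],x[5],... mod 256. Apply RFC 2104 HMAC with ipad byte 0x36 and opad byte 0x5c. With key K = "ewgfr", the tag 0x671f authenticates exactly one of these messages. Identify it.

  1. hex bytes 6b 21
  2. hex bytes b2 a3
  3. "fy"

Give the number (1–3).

1

Key "ewgfr" = 65 77 67 66 72 is 5 bytes > B = 4, so hash it first: H(key) = 3e dd, then zero-pad to 4 bytes: K' = 3e dd 00 00.
K' ⊕ ipad = 08 eb 36 36; K' ⊕ opad = 62 81 5c 5c.
m1: inner = H(08 eb 36 36 6b 21) = a9 42; tag = H(62 81 5c 5c a9 42) = 671f ← matches
m2: inner = H(08 eb 36 36 b2 a3) = f0 c4; tag = H(62 81 5c 5c f0 c4) = aea1
m3: inner = H(08 eb 36 36 66 79) = a4 9a; tag = H(62 81 5c 5c a4 9a) = 6277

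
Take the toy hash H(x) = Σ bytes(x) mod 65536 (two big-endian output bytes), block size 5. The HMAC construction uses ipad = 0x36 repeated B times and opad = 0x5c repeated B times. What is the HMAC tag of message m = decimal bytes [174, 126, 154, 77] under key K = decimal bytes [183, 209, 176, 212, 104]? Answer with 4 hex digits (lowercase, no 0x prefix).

0366

Key decimal bytes [183, 209, 176, 212, 104] = b7 d1 b0 d4 68 is exactly B = 5 bytes: K' = b7 d1 b0 d4 68.
K' ⊕ ipad = 81 e7 86 e2 5e.  K' ⊕ opad = eb 8d ec 88 34.
Inner input = (K'⊕ipad) ∥ m = 81 e7 86 e2 5e ∥ ae 7e 9a 4d.
Inner hash: sum = 129+231+134+226+94+174+126+154+77 = 1345 → 05 41.
Outer input = (K'⊕opad) ∥ inner = eb 8d ec 88 34 ∥ 05 41.
Outer hash (tag): sum = 235+141+236+136+52+5+65 = 870 → 03 66.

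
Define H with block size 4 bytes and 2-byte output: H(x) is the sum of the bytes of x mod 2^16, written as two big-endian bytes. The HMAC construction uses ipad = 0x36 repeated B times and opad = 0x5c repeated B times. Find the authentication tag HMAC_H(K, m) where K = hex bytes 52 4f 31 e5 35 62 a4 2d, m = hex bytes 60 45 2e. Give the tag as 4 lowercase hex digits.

01f8

Key hex bytes 52 4f 31 e5 35 62 a4 2d is 8 bytes > B = 4, so hash it first: H(key) = 03 1f, then zero-pad to 4 bytes: K' = 03 1f 00 00.
K' ⊕ ipad = 35 29 36 36.  K' ⊕ opad = 5f 43 5c 5c.
Inner input = (K'⊕ipad) ∥ m = 35 29 36 36 ∥ 60 45 2e.
Inner hash: sum = 53+41+54+54+96+69+46 = 413 → 01 9d.
Outer input = (K'⊕opad) ∥ inner = 5f 43 5c 5c ∥ 01 9d.
Outer hash (tag): sum = 95+67+92+92+1+157 = 504 → 01 f8.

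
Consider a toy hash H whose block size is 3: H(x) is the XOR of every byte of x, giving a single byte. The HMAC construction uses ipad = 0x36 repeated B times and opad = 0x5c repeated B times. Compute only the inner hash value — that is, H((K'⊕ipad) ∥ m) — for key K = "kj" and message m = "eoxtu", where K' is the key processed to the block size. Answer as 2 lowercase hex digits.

Key "kj" = 6b 6a is 2 bytes ≤ B = 3; zero-pad to 3 bytes: K' = 6b 6a 00.
K' ⊕ ipad = 5d 5c 36.
Inner input = 5d 5c 36 ∥ 65 6f 78 74 75.
Inner hash: XOR 5d⊕5c⊕36⊕65⊕6f⊕78⊕74⊕75 = 44.

44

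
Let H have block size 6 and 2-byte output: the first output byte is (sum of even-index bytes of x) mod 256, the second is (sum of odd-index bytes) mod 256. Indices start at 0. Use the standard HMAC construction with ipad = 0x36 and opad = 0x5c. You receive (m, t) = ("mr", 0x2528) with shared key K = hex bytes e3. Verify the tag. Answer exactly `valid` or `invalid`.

Key hex bytes e3 is 1 byte ≤ B = 6; zero-pad to 6 bytes: K' = e3 00 00 00 00 00.
K' ⊕ ipad = d5 36 36 36 36 36; K' ⊕ opad = bf 5c 5c 5c 5c 5c.
Inner hash: even-index sum = 430 mod 256 = 174; odd-index sum = 276 mod 256 = 20 → ae 14.
Outer hash (recomputed tag): even-index sum = 549 mod 256 = 37; odd-index sum = 296 mod 256 = 40 → 25 28.
Recomputed tag = 2528; claimed = 2528 → match.

valid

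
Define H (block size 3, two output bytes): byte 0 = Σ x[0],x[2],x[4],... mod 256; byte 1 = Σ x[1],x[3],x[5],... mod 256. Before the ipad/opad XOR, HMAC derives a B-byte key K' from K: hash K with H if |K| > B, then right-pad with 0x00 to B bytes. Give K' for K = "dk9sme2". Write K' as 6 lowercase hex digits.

3c4300

|K| = 7 > B = 3, so first hash the key.
H(K): even-index sum = 316 mod 256 = 60; odd-index sum = 323 mod 256 = 67 → 3c 43.
Zero-pad H(K) = 3c 43 to 3 bytes: K' = 3c 43 00.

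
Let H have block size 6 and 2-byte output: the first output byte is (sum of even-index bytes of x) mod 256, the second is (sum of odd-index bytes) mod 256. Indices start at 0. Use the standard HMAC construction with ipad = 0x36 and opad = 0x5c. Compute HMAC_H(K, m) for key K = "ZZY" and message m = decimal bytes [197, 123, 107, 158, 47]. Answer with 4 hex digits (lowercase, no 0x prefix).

Key "ZZY" = 5a 5a 59 is 3 bytes ≤ B = 6; zero-pad to 6 bytes: K' = 5a 5a 59 00 00 00.
K' ⊕ ipad = 6c 6c 6f 36 36 36.  K' ⊕ opad = 06 06 05 5c 5c 5c.
Inner input = (K'⊕ipad) ∥ m = 6c 6c 6f 36 36 36 ∥ c5 7b 6b 9e 2f.
Inner hash: even-index sum = 624 mod 256 = 112; odd-index sum = 497 mod 256 = 241 → 70 f1.
Outer input = (K'⊕opad) ∥ inner = 06 06 05 5c 5c 5c ∥ 70 f1.
Outer hash (tag): even-index sum = 215 mod 256 = 215; odd-index sum = 431 mod 256 = 175 → d7 af.

d7af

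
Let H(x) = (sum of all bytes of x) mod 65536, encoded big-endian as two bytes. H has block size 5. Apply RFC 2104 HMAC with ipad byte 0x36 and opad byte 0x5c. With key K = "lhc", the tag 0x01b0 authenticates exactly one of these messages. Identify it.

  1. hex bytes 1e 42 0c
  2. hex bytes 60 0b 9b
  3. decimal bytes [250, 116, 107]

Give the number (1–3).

Key "lhc" = 6c 68 63 is 3 bytes ≤ B = 5; zero-pad to 5 bytes: K' = 6c 68 63 00 00.
K' ⊕ ipad = 5a 5e 55 36 36; K' ⊕ opad = 30 34 3f 5c 5c.
m1: inner = H(5a 5e 55 36 36 1e 42 0c) = 01 e5; tag = H(30 34 3f 5c 5c 01 e5) = 0241
m2: inner = H(5a 5e 55 36 36 60 0b 9b) = 02 7f; tag = H(30 34 3f 5c 5c 02 7f) = 01dc
m3: inner = H(5a 5e 55 36 36 fa 74 6b) = 03 52; tag = H(30 34 3f 5c 5c 03 52) = 01b0 ← matches

3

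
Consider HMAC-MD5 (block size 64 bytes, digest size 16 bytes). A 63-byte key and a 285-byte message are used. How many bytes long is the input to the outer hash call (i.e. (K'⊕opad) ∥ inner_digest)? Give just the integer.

80

Key is 63 ≤ 64 bytes, zero-padded: |K'| = 64.
Outer input = (K'⊕opad) ∥ H(inner) → 64 + 16 = 80 bytes.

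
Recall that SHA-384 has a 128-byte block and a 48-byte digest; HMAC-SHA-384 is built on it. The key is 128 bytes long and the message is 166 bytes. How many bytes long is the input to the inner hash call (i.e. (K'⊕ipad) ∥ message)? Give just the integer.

Key is 128 ≤ 128 bytes, zero-padded: |K'| = 128.
Inner input = (K'⊕ipad) ∥ m → 128 + 166 = 294 bytes.

294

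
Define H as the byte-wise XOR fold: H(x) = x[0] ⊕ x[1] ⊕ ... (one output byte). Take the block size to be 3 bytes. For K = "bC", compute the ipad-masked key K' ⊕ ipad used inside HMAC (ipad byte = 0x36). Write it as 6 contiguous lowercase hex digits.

547536

Key "bC" = 62 43 is 2 bytes ≤ B = 3; zero-pad to 3 bytes: K' = 62 43 00.
XOR each byte with 0x36: 62⊕36=54, 43⊕36=75, 00⊕36=36.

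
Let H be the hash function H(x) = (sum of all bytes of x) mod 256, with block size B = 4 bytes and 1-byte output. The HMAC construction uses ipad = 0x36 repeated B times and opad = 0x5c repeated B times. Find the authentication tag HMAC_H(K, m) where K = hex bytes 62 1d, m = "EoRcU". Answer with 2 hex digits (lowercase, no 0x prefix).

e0

Key hex bytes 62 1d is 2 bytes ≤ B = 4; zero-pad to 4 bytes: K' = 62 1d 00 00.
K' ⊕ ipad = 54 2b 36 36.  K' ⊕ opad = 3e 41 5c 5c.
Inner input = (K'⊕ipad) ∥ m = 54 2b 36 36 ∥ 45 6f 52 63 55.
Inner hash: sum = 84+43+54+54+69+111+82+99+85 = 681; mod 256 = 169 → a9.
Outer input = (K'⊕opad) ∥ inner = 3e 41 5c 5c ∥ a9.
Outer hash (tag): sum = 62+65+92+92+169 = 480; mod 256 = 224 → e0.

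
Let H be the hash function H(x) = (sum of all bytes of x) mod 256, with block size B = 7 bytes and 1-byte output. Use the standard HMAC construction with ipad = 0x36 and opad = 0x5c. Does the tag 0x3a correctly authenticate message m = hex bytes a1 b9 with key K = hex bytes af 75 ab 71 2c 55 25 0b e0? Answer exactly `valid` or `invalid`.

Key hex bytes af 75 ab 71 2c 55 25 0b e0 is 9 bytes > B = 7, so hash it first: H(key) = d1, then zero-pad to 7 bytes: K' = d1 00 00 00 00 00 00.
K' ⊕ ipad = e7 36 36 36 36 36 36; K' ⊕ opad = 8d 5c 5c 5c 5c 5c 5c.
Inner hash: sum = 231+54+54+54+54+54+54+161+185 = 901; mod 256 = 133 → 85.
Outer hash (recomputed tag): sum = 141+92+92+92+92+92+92+133 = 826; mod 256 = 58 → 3a.
Recomputed tag = 3a; claimed = 3a → match.

valid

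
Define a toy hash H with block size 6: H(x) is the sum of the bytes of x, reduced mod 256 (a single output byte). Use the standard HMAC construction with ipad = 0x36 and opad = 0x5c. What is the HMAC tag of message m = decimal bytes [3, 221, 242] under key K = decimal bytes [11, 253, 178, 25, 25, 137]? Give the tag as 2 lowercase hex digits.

c0

Key decimal bytes [11, 253, 178, 25, 25, 137] = 0b fd b2 19 19 89 is exactly B = 6 bytes: K' = 0b fd b2 19 19 89.
K' ⊕ ipad = 3d cb 84 2f 2f bf.  K' ⊕ opad = 57 a1 ee 45 45 d5.
Inner input = (K'⊕ipad) ∥ m = 3d cb 84 2f 2f bf ∥ 03 dd f2.
Inner hash: sum = 61+203+132+47+47+191+3+221+242 = 1147; mod 256 = 123 → 7b.
Outer input = (K'⊕opad) ∥ inner = 57 a1 ee 45 45 d5 ∥ 7b.
Outer hash (tag): sum = 87+161+238+69+69+213+123 = 960; mod 256 = 192 → c0.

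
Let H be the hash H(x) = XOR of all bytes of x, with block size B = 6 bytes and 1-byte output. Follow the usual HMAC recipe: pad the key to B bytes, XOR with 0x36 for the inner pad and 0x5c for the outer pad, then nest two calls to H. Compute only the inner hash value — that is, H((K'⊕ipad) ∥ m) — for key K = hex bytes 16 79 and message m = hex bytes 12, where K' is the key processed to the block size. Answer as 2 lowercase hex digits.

7d

Key hex bytes 16 79 is 2 bytes ≤ B = 6; zero-pad to 6 bytes: K' = 16 79 00 00 00 00.
K' ⊕ ipad = 20 4f 36 36 36 36.
Inner input = 20 4f 36 36 36 36 ∥ 12.
Inner hash: XOR 20⊕4f⊕36⊕36⊕36⊕36⊕12 = 7d.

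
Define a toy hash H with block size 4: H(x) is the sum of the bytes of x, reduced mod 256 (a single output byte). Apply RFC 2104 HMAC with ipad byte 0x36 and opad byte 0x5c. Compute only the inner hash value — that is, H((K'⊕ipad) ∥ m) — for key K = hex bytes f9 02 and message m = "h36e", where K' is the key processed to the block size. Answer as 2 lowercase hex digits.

Key hex bytes f9 02 is 2 bytes ≤ B = 4; zero-pad to 4 bytes: K' = f9 02 00 00.
K' ⊕ ipad = cf 34 36 36.
Inner input = cf 34 36 36 ∥ 68 33 36 65.
Inner hash: sum = 207+52+54+54+104+51+54+101 = 677; mod 256 = 165 → a5.

a5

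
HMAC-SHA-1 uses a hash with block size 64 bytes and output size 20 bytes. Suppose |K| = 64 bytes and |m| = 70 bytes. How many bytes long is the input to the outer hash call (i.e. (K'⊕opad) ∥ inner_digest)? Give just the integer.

84

Key is 64 ≤ 64 bytes, zero-padded: |K'| = 64.
Outer input = (K'⊕opad) ∥ H(inner) → 64 + 20 = 84 bytes.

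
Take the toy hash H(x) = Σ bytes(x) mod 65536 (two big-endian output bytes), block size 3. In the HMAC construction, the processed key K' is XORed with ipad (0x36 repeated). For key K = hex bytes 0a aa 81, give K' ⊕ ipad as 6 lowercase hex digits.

Key hex bytes 0a aa 81 is exactly B = 3 bytes: K' = 0a aa 81.
XOR each byte with 0x36: 0a⊕36=3c, aa⊕36=9c, 81⊕36=b7.

3c9cb7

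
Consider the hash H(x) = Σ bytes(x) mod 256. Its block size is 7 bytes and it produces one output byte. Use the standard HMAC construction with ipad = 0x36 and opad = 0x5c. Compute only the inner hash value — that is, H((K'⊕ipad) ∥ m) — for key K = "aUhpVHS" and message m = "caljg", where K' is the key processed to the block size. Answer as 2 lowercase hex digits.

Key "aUhpVHS" = 61 55 68 70 56 48 53 is exactly B = 7 bytes: K' = 61 55 68 70 56 48 53.
K' ⊕ ipad = 57 63 5e 46 60 7e 65.
Inner input = 57 63 5e 46 60 7e 65 ∥ 63 61 6c 6a 67.
Inner hash: sum = 87+99+94+70+96+126+101+99+97+108+106+103 = 1186; mod 256 = 162 → a2.

a2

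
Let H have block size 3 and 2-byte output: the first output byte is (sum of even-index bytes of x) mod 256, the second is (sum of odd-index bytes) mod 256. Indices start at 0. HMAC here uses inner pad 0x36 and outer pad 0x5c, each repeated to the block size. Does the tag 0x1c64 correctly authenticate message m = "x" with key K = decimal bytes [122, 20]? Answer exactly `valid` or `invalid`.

invalid

Key decimal bytes [122, 20] = 7a 14 is 2 bytes ≤ B = 3; zero-pad to 3 bytes: K' = 7a 14 00.
K' ⊕ ipad = 4c 22 36; K' ⊕ opad = 26 48 5c.
Inner hash: even-index sum = 130 mod 256 = 130; odd-index sum = 154 mod 256 = 154 → 82 9a.
Outer hash (recomputed tag): even-index sum = 284 mod 256 = 28; odd-index sum = 202 mod 256 = 202 → 1c ca.
Recomputed tag = 1cca; claimed = 1c64 → mismatch.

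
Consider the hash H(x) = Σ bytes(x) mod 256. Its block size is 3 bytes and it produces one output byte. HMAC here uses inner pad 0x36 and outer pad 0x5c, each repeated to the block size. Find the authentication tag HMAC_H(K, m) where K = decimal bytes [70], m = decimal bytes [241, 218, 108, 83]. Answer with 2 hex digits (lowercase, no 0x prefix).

Key decimal bytes [70] = 46 is 1 byte ≤ B = 3; zero-pad to 3 bytes: K' = 46 00 00.
K' ⊕ ipad = 70 36 36.  K' ⊕ opad = 1a 5c 5c.
Inner input = (K'⊕ipad) ∥ m = 70 36 36 ∥ f1 da 6c 53.
Inner hash: sum = 112+54+54+241+218+108+83 = 870; mod 256 = 102 → 66.
Outer input = (K'⊕opad) ∥ inner = 1a 5c 5c ∥ 66.
Outer hash (tag): sum = 26+92+92+102 = 312; mod 256 = 56 → 38.

38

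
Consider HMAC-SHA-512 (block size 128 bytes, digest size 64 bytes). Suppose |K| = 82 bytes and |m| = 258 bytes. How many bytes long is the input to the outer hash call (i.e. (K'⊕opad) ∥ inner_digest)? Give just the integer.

Key is 82 ≤ 128 bytes, zero-padded: |K'| = 128.
Outer input = (K'⊕opad) ∥ H(inner) → 128 + 64 = 192 bytes.

192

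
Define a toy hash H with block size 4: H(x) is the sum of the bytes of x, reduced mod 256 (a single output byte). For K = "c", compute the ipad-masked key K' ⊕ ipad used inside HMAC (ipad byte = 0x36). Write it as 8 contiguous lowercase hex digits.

Key "c" = 63 is 1 byte ≤ B = 4; zero-pad to 4 bytes: K' = 63 00 00 00.
XOR each byte with 0x36: 63⊕36=55, 00⊕36=36, 00⊕36=36, 00⊕36=36.

55363636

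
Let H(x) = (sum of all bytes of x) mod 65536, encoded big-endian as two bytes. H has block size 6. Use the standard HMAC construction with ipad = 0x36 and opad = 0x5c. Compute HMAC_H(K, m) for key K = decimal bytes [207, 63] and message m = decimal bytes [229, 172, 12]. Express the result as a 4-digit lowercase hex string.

02e0

Key decimal bytes [207, 63] = cf 3f is 2 bytes ≤ B = 6; zero-pad to 6 bytes: K' = cf 3f 00 00 00 00.
K' ⊕ ipad = f9 09 36 36 36 36.  K' ⊕ opad = 93 63 5c 5c 5c 5c.
Inner input = (K'⊕ipad) ∥ m = f9 09 36 36 36 36 ∥ e5 ac 0c.
Inner hash: sum = 249+9+54+54+54+54+229+172+12 = 887 → 03 77.
Outer input = (K'⊕opad) ∥ inner = 93 63 5c 5c 5c 5c ∥ 03 77.
Outer hash (tag): sum = 147+99+92+92+92+92+3+119 = 736 → 02 e0.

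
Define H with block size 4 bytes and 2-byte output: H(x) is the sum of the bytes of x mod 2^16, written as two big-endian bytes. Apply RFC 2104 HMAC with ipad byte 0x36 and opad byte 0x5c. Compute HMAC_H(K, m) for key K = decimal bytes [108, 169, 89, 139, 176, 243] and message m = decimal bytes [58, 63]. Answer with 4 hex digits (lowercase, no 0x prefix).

Key decimal bytes [108, 169, 89, 139, 176, 243] = 6c a9 59 8b b0 f3 is 6 bytes > B = 4, so hash it first: H(key) = 03 9c, then zero-pad to 4 bytes: K' = 03 9c 00 00.
K' ⊕ ipad = 35 aa 36 36.  K' ⊕ opad = 5f c0 5c 5c.
Inner input = (K'⊕ipad) ∥ m = 35 aa 36 36 ∥ 3a 3f.
Inner hash: sum = 53+170+54+54+58+63 = 452 → 01 c4.
Outer input = (K'⊕opad) ∥ inner = 5f c0 5c 5c ∥ 01 c4.
Outer hash (tag): sum = 95+192+92+92+1+196 = 668 → 02 9c.

029c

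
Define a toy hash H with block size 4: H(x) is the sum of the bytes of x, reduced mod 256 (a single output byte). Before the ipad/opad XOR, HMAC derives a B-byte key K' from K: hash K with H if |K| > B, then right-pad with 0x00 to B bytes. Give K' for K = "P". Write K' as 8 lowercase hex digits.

50000000

Key "P" = 50 is 1 byte ≤ B = 4; zero-pad to 4 bytes: K' = 50 00 00 00.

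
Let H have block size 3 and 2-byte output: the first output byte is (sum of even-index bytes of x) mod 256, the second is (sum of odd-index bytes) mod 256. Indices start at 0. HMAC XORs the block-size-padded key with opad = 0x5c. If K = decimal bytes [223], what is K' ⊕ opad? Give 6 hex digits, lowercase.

Key decimal bytes [223] = df is 1 byte ≤ B = 3; zero-pad to 3 bytes: K' = df 00 00.
XOR each byte with 0x5c: df⊕5c=83, 00⊕5c=5c, 00⊕5c=5c.

835c5c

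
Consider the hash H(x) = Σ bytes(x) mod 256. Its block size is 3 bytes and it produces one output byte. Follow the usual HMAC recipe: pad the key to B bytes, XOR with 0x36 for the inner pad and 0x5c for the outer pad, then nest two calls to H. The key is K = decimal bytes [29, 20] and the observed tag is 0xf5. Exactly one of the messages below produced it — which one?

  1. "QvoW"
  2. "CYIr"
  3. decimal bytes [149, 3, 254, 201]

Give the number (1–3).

Key decimal bytes [29, 20] = 1d 14 is 2 bytes ≤ B = 3; zero-pad to 3 bytes: K' = 1d 14 00.
K' ⊕ ipad = 2b 22 36; K' ⊕ opad = 41 48 5c.
m1: inner = H(2b 22 36 51 76 6f 57) = 10; tag = H(41 48 5c 10) = f5 ← matches
m2: inner = H(2b 22 36 43 59 49 72) = da; tag = H(41 48 5c da) = bf
m3: inner = H(2b 22 36 95 03 fe c9) = e2; tag = H(41 48 5c e2) = c7

1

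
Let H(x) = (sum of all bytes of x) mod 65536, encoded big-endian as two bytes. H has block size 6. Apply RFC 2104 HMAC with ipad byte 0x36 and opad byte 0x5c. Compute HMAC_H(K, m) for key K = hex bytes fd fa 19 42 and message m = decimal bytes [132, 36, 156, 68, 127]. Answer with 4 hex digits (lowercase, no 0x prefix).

Key hex bytes fd fa 19 42 is 4 bytes ≤ B = 6; zero-pad to 6 bytes: K' = fd fa 19 42 00 00.
K' ⊕ ipad = cb cc 2f 74 36 36.  K' ⊕ opad = a1 a6 45 1e 5c 5c.
Inner input = (K'⊕ipad) ∥ m = cb cc 2f 74 36 36 ∥ 84 24 9c 44 7f.
Inner hash: sum = 203+204+47+116+54+54+132+36+156+68+127 = 1197 → 04 ad.
Outer input = (K'⊕opad) ∥ inner = a1 a6 45 1e 5c 5c ∥ 04 ad.
Outer hash (tag): sum = 161+166+69+30+92+92+4+173 = 787 → 03 13.

0313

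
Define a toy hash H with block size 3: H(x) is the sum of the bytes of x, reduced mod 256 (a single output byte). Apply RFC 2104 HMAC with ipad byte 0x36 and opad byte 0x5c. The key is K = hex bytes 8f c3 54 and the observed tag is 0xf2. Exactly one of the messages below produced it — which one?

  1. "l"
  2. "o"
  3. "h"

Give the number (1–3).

Key hex bytes 8f c3 54 is exactly B = 3 bytes: K' = 8f c3 54.
K' ⊕ ipad = b9 f5 62; K' ⊕ opad = d3 9f 08.
m1: inner = H(b9 f5 62 6c) = 7c; tag = H(d3 9f 08 7c) = f6
m2: inner = H(b9 f5 62 6f) = 7f; tag = H(d3 9f 08 7f) = f9
m3: inner = H(b9 f5 62 68) = 78; tag = H(d3 9f 08 78) = f2 ← matches

3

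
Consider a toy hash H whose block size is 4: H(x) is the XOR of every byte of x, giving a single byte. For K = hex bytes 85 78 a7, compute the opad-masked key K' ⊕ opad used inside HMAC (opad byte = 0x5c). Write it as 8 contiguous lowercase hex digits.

Key hex bytes 85 78 a7 is 3 bytes ≤ B = 4; zero-pad to 4 bytes: K' = 85 78 a7 00.
XOR each byte with 0x5c: 85⊕5c=d9, 78⊕5c=24, a7⊕5c=fb, 00⊕5c=5c.

d924fb5c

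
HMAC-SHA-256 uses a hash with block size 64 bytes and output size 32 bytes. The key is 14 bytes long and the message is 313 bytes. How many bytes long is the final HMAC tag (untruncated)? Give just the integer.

The tag is one SHA-256 digest: 32 bytes.

32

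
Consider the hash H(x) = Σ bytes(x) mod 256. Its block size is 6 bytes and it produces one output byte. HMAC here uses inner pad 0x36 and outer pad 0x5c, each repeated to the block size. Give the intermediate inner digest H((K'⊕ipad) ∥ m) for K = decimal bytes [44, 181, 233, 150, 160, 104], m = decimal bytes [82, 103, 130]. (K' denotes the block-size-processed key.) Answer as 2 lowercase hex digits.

Key decimal bytes [44, 181, 233, 150, 160, 104] = 2c b5 e9 96 a0 68 is exactly B = 6 bytes: K' = 2c b5 e9 96 a0 68.
K' ⊕ ipad = 1a 83 df a0 96 5e.
Inner input = 1a 83 df a0 96 5e ∥ 52 67 82.
Inner hash: sum = 26+131+223+160+150+94+82+103+130 = 1099; mod 256 = 75 → 4b.

4b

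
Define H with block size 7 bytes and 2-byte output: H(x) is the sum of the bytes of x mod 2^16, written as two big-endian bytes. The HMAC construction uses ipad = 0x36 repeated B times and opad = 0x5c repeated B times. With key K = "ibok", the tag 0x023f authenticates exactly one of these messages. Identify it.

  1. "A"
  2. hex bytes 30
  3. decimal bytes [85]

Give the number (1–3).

1

Key "ibok" = 69 62 6f 6b is 4 bytes ≤ B = 7; zero-pad to 7 bytes: K' = 69 62 6f 6b 00 00 00.
K' ⊕ ipad = 5f 54 59 5d 36 36 36; K' ⊕ opad = 35 3e 33 37 5c 5c 5c.
m1: inner = H(5f 54 59 5d 36 36 36 41) = 02 4c; tag = H(35 3e 33 37 5c 5c 5c 02 4c) = 023f ← matches
m2: inner = H(5f 54 59 5d 36 36 36 30) = 02 3b; tag = H(35 3e 33 37 5c 5c 5c 02 3b) = 022e
m3: inner = H(5f 54 59 5d 36 36 36 55) = 02 60; tag = H(35 3e 33 37 5c 5c 5c 02 60) = 0253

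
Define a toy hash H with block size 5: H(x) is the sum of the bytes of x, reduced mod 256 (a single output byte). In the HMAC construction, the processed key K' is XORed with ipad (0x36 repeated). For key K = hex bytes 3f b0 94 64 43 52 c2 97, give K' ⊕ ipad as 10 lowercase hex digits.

e336363636

Key hex bytes 3f b0 94 64 43 52 c2 97 is 8 bytes > B = 5, so hash it first: H(key) = d5, then zero-pad to 5 bytes: K' = d5 00 00 00 00.
XOR each byte with 0x36: d5⊕36=e3, 00⊕36=36, 00⊕36=36, 00⊕36=36, 00⊕36=36.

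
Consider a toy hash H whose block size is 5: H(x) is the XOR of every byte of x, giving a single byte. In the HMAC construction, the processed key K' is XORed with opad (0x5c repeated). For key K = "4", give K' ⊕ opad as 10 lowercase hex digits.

685c5c5c5c

Key "4" = 34 is 1 byte ≤ B = 5; zero-pad to 5 bytes: K' = 34 00 00 00 00.
XOR each byte with 0x5c: 34⊕5c=68, 00⊕5c=5c, 00⊕5c=5c, 00⊕5c=5c, 00⊕5c=5c.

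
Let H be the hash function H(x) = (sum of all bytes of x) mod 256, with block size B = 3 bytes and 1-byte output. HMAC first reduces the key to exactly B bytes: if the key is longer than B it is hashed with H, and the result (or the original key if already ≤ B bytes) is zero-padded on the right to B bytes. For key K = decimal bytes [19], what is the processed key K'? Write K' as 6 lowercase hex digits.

Key decimal bytes [19] = 13 is 1 byte ≤ B = 3; zero-pad to 3 bytes: K' = 13 00 00.

130000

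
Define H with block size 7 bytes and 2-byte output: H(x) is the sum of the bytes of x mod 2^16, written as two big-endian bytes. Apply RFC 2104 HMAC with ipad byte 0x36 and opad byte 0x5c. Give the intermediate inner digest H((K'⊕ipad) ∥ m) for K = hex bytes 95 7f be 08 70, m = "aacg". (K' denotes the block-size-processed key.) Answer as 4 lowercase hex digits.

03f0

Key hex bytes 95 7f be 08 70 is 5 bytes ≤ B = 7; zero-pad to 7 bytes: K' = 95 7f be 08 70 00 00.
K' ⊕ ipad = a3 49 88 3e 46 36 36.
Inner input = a3 49 88 3e 46 36 36 ∥ 61 61 63 67.
Inner hash: sum = 163+73+136+62+70+54+54+97+97+99+103 = 1008 → 03 f0.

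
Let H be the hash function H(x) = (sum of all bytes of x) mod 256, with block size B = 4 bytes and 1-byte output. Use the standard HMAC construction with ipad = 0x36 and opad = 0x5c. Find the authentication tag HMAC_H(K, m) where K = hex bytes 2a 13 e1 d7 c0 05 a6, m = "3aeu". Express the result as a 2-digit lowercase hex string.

b6

Key hex bytes 2a 13 e1 d7 c0 05 a6 is 7 bytes > B = 4, so hash it first: H(key) = 60, then zero-pad to 4 bytes: K' = 60 00 00 00.
K' ⊕ ipad = 56 36 36 36.  K' ⊕ opad = 3c 5c 5c 5c.
Inner input = (K'⊕ipad) ∥ m = 56 36 36 36 ∥ 33 61 65 75.
Inner hash: sum = 86+54+54+54+51+97+101+117 = 614; mod 256 = 102 → 66.
Outer input = (K'⊕opad) ∥ inner = 3c 5c 5c 5c ∥ 66.
Outer hash (tag): sum = 60+92+92+92+102 = 438; mod 256 = 182 → b6.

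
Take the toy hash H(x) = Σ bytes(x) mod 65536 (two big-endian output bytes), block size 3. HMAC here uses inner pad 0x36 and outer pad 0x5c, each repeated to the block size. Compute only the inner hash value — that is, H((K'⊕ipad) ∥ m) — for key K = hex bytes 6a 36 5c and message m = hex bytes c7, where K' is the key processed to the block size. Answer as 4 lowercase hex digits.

Key hex bytes 6a 36 5c is exactly B = 3 bytes: K' = 6a 36 5c.
K' ⊕ ipad = 5c 00 6a.
Inner input = 5c 00 6a ∥ c7.
Inner hash: sum = 92+0+106+199 = 397 → 01 8d.

018d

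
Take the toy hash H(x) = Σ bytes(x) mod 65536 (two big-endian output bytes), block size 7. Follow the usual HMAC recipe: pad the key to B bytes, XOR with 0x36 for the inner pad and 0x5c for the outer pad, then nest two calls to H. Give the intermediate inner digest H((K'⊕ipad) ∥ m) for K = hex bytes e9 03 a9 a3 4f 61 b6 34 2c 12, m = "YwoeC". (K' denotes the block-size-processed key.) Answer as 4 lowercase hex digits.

034d

Key hex bytes e9 03 a9 a3 4f 61 b6 34 2c 12 is 10 bytes > B = 7, so hash it first: H(key) = 04 10, then zero-pad to 7 bytes: K' = 04 10 00 00 00 00 00.
K' ⊕ ipad = 32 26 36 36 36 36 36.
Inner input = 32 26 36 36 36 36 36 ∥ 59 77 6f 65 43.
Inner hash: sum = 50+38+54+54+54+54+54+89+119+111+101+67 = 845 → 03 4d.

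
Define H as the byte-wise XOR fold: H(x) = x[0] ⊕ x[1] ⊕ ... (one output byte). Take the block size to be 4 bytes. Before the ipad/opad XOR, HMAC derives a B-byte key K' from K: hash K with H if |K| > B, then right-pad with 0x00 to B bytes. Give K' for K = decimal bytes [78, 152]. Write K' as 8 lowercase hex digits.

Key decimal bytes [78, 152] = 4e 98 is 2 bytes ≤ B = 4; zero-pad to 4 bytes: K' = 4e 98 00 00.

4e980000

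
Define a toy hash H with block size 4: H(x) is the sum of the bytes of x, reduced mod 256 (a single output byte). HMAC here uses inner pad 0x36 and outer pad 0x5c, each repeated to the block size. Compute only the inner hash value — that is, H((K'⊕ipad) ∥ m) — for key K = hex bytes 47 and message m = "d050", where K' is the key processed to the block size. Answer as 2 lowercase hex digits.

0c

Key hex bytes 47 is 1 byte ≤ B = 4; zero-pad to 4 bytes: K' = 47 00 00 00.
K' ⊕ ipad = 71 36 36 36.
Inner input = 71 36 36 36 ∥ 64 30 35 30.
Inner hash: sum = 113+54+54+54+100+48+53+48 = 524; mod 256 = 12 → 0c.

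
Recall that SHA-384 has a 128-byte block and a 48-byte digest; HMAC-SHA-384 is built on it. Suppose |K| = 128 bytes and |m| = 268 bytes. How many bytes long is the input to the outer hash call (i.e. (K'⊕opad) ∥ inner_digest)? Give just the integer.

176

Key is 128 ≤ 128 bytes, zero-padded: |K'| = 128.
Outer input = (K'⊕opad) ∥ H(inner) → 128 + 48 = 176 bytes.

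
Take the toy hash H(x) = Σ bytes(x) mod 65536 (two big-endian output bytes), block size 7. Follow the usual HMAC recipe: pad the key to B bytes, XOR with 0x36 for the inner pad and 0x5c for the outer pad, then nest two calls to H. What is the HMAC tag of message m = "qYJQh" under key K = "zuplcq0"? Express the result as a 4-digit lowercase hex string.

Key "zuplcq0" = 7a 75 70 6c 63 71 30 is exactly B = 7 bytes: K' = 7a 75 70 6c 63 71 30.
K' ⊕ ipad = 4c 43 46 5a 55 47 06.  K' ⊕ opad = 26 29 2c 30 3f 2d 6c.
Inner input = (K'⊕ipad) ∥ m = 4c 43 46 5a 55 47 06 ∥ 71 59 4a 51 68.
Inner hash: sum = 76+67+70+90+85+71+6+113+89+74+81+104 = 926 → 03 9e.
Outer input = (K'⊕opad) ∥ inner = 26 29 2c 30 3f 2d 6c ∥ 03 9e.
Outer hash (tag): sum = 38+41+44+48+63+45+108+3+158 = 548 → 02 24.

0224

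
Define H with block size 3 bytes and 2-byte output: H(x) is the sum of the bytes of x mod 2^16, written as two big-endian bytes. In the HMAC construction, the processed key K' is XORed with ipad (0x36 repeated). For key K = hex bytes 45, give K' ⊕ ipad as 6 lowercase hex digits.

Key hex bytes 45 is 1 byte ≤ B = 3; zero-pad to 3 bytes: K' = 45 00 00.
XOR each byte with 0x36: 45⊕36=73, 00⊕36=36, 00⊕36=36.

733636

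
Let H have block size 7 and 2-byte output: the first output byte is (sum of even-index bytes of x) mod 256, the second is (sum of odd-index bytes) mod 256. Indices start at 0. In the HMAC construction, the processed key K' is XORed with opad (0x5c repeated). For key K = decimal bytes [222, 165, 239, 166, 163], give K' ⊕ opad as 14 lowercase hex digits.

Key decimal bytes [222, 165, 239, 166, 163] = de a5 ef a6 a3 is 5 bytes ≤ B = 7; zero-pad to 7 bytes: K' = de a5 ef a6 a3 00 00.
XOR each byte with 0x5c: de⊕5c=82, a5⊕5c=f9, ef⊕5c=b3, a6⊕5c=fa, a3⊕5c=ff, 00⊕5c=5c, 00⊕5c=5c.

82f9b3faff5c5c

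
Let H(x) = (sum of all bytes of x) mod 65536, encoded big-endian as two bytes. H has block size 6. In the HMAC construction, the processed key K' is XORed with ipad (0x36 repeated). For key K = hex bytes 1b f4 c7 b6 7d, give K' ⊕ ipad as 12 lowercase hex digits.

Key hex bytes 1b f4 c7 b6 7d is 5 bytes ≤ B = 6; zero-pad to 6 bytes: K' = 1b f4 c7 b6 7d 00.
XOR each byte with 0x36: 1b⊕36=2d, f4⊕36=c2, c7⊕36=f1, b6⊕36=80, 7d⊕36=4b, 00⊕36=36.

2dc2f1804b36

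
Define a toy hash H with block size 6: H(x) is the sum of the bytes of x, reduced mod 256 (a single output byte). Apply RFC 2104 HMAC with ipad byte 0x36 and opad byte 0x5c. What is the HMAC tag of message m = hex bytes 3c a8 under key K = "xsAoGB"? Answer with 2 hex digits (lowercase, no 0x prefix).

08

Key "xsAoGB" = 78 73 41 6f 47 42 is exactly B = 6 bytes: K' = 78 73 41 6f 47 42.
K' ⊕ ipad = 4e 45 77 59 71 74.  K' ⊕ opad = 24 2f 1d 33 1b 1e.
Inner input = (K'⊕ipad) ∥ m = 4e 45 77 59 71 74 ∥ 3c a8.
Inner hash: sum = 78+69+119+89+113+116+60+168 = 812; mod 256 = 44 → 2c.
Outer input = (K'⊕opad) ∥ inner = 24 2f 1d 33 1b 1e ∥ 2c.
Outer hash (tag): sum = 36+47+29+51+27+30+44 = 264; mod 256 = 8 → 08.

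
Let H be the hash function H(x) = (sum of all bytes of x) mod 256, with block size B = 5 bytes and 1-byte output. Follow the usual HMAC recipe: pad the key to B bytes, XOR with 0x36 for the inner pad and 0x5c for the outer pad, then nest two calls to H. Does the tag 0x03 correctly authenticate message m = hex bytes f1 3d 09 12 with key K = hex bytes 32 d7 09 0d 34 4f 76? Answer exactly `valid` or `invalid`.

valid

Key hex bytes 32 d7 09 0d 34 4f 76 is 7 bytes > B = 5, so hash it first: H(key) = 18, then zero-pad to 5 bytes: K' = 18 00 00 00 00.
K' ⊕ ipad = 2e 36 36 36 36; K' ⊕ opad = 44 5c 5c 5c 5c.
Inner hash: sum = 46+54+54+54+54+241+61+9+18 = 591; mod 256 = 79 → 4f.
Outer hash (recomputed tag): sum = 68+92+92+92+92+79 = 515; mod 256 = 3 → 03.
Recomputed tag = 03; claimed = 03 → match.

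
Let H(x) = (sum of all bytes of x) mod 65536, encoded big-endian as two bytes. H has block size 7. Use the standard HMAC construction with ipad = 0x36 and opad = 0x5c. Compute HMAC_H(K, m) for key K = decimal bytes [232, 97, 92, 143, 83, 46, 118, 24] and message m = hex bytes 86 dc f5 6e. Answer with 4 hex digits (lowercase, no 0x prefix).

02cb

Key decimal bytes [232, 97, 92, 143, 83, 46, 118, 24] = e8 61 5c 8f 53 2e 76 18 is 8 bytes > B = 7, so hash it first: H(key) = 03 43, then zero-pad to 7 bytes: K' = 03 43 00 00 00 00 00.
K' ⊕ ipad = 35 75 36 36 36 36 36.  K' ⊕ opad = 5f 1f 5c 5c 5c 5c 5c.
Inner input = (K'⊕ipad) ∥ m = 35 75 36 36 36 36 36 ∥ 86 dc f5 6e.
Inner hash: sum = 53+117+54+54+54+54+54+134+220+245+110 = 1149 → 04 7d.
Outer input = (K'⊕opad) ∥ inner = 5f 1f 5c 5c 5c 5c 5c ∥ 04 7d.
Outer hash (tag): sum = 95+31+92+92+92+92+92+4+125 = 715 → 02 cb.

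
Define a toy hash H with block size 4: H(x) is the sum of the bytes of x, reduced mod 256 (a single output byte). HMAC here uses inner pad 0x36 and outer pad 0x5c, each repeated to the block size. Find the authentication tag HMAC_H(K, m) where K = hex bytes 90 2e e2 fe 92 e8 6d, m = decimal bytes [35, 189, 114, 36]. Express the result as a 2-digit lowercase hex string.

Key hex bytes 90 2e e2 fe 92 e8 6d is 7 bytes > B = 4, so hash it first: H(key) = 85, then zero-pad to 4 bytes: K' = 85 00 00 00.
K' ⊕ ipad = b3 36 36 36.  K' ⊕ opad = d9 5c 5c 5c.
Inner input = (K'⊕ipad) ∥ m = b3 36 36 36 ∥ 23 bd 72 24.
Inner hash: sum = 179+54+54+54+35+189+114+36 = 715; mod 256 = 203 → cb.
Outer input = (K'⊕opad) ∥ inner = d9 5c 5c 5c ∥ cb.
Outer hash (tag): sum = 217+92+92+92+203 = 696; mod 256 = 184 → b8.

b8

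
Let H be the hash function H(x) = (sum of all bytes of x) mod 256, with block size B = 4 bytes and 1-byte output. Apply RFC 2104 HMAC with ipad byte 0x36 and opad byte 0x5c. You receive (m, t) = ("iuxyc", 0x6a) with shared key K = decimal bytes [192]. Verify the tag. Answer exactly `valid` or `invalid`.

Key decimal bytes [192] = c0 is 1 byte ≤ B = 4; zero-pad to 4 bytes: K' = c0 00 00 00.
K' ⊕ ipad = f6 36 36 36; K' ⊕ opad = 9c 5c 5c 5c.
Inner hash: sum = 246+54+54+54+105+117+120+121+99 = 970; mod 256 = 202 → ca.
Outer hash (recomputed tag): sum = 156+92+92+92+202 = 634; mod 256 = 122 → 7a.
Recomputed tag = 7a; claimed = 6a → mismatch.

invalid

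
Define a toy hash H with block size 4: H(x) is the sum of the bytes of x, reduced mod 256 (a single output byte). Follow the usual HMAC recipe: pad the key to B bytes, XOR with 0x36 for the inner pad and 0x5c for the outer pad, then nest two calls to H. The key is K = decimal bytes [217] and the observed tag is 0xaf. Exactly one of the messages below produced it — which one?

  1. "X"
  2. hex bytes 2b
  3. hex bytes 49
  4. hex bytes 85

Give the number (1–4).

4

Key decimal bytes [217] = d9 is 1 byte ≤ B = 4; zero-pad to 4 bytes: K' = d9 00 00 00.
K' ⊕ ipad = ef 36 36 36; K' ⊕ opad = 85 5c 5c 5c.
m1: inner = H(ef 36 36 36 58) = e9; tag = H(85 5c 5c 5c e9) = 82
m2: inner = H(ef 36 36 36 2b) = bc; tag = H(85 5c 5c 5c bc) = 55
m3: inner = H(ef 36 36 36 49) = da; tag = H(85 5c 5c 5c da) = 73
m4: inner = H(ef 36 36 36 85) = 16; tag = H(85 5c 5c 5c 16) = af ← matches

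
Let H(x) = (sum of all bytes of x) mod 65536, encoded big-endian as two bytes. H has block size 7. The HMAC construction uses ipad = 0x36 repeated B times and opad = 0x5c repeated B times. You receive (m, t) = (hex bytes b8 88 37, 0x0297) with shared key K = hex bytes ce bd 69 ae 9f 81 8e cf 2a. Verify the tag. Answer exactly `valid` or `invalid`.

Key hex bytes ce bd 69 ae 9f 81 8e cf 2a is 9 bytes > B = 7, so hash it first: H(key) = 05 49, then zero-pad to 7 bytes: K' = 05 49 00 00 00 00 00.
K' ⊕ ipad = 33 7f 36 36 36 36 36; K' ⊕ opad = 59 15 5c 5c 5c 5c 5c.
Inner hash: sum = 51+127+54+54+54+54+54+184+136+55 = 823 → 03 37.
Outer hash (recomputed tag): sum = 89+21+92+92+92+92+92+3+55 = 628 → 02 74.
Recomputed tag = 0274; claimed = 0297 → mismatch.

invalid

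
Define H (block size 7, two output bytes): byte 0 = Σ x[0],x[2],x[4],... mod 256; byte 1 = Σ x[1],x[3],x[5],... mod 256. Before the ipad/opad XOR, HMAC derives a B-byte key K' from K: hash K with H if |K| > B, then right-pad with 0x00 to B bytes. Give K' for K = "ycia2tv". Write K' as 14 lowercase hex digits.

79636961327476

Key "ycia2tv" = 79 63 69 61 32 74 76 is exactly B = 7 bytes: K' = 79 63 69 61 32 74 76.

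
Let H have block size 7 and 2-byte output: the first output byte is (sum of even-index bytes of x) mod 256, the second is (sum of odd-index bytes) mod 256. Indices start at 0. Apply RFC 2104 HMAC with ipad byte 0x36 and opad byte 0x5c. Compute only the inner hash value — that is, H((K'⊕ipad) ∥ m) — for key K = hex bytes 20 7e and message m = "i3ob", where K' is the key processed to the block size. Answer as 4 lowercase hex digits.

Key hex bytes 20 7e is 2 bytes ≤ B = 7; zero-pad to 7 bytes: K' = 20 7e 00 00 00 00 00.
K' ⊕ ipad = 16 48 36 36 36 36 36.
Inner input = 16 48 36 36 36 36 36 ∥ 69 33 6f 62.
Inner hash: even-index sum = 333 mod 256 = 77; odd-index sum = 396 mod 256 = 140 → 4d 8c.

4d8c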